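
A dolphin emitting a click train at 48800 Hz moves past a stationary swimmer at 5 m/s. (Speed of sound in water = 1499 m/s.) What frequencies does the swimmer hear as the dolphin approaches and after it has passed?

48963 Hz approaching; 48638 Hz receding

Approaching: f₁ = f · v/(v − v_s) = 48800 × 1499/1494 ≈ 48963 Hz.
Receding: f₂ = f · v/(v + v_s) = 48800 × 1499/1504 ≈ 48638 Hz.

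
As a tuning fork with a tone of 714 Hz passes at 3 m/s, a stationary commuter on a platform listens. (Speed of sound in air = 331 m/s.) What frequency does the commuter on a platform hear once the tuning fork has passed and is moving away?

Receding: f₂ = f · v/(v + v_s) = 714 × 331/334 ≈ 708 Hz.

708 Hz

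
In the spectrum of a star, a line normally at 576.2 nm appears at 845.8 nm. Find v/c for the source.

λ'/λ₀ = 1.4679 > 1 (redshift), so the source is receding.
λ'/λ₀ = √((1 + β)/(1 − β)) for a receding source ⇒ β = (r² − 1)/(r² + 1) with r = λ'/λ₀.
β = (2.1547 − 1)/(2.1547 + 1) ≈ 0.366.

0.366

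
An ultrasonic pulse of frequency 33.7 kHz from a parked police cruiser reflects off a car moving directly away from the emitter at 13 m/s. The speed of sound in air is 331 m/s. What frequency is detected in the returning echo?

31.2 kHz

The car first receives the wave as a moving observer: f₁ = f₀ · (v − u)/v = 33.7 × (331 − 13)/331 ≈ 32.4 kHz.
The reflection then acts as a moving source: f₂ = f₁ · v/(v + u) ≈ 31.2 kHz.
Equivalently f₂ = f₀ · (v − u)/(v + u).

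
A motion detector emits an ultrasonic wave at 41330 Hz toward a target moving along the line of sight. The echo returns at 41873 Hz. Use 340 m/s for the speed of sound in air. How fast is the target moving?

2.22 m/s

Double Doppler shift off a moving reflector: f₂ = f₀ · (v + u)/(v − u) (u > 0 toward emitter).
Rearranging, u = v · (f₂ − f₀)/(f₂ + f₀) = 340 × 543/83203 ≈ 2.22 m/s.
So the target is moving at 2.22 m/s toward the emitter.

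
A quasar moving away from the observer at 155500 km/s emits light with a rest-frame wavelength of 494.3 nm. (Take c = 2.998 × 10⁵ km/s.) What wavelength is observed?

β = v/c = 155500/299800 = 0.5187.
Relativistic Doppler for wavelength: λ' = λ₀ · √((1 + β)/(1 − β)).
λ' = 494.3 × √(1.5187/0.4813) = 494.3 × 1.77630 ≈ 878.0 nm.

878.0 nm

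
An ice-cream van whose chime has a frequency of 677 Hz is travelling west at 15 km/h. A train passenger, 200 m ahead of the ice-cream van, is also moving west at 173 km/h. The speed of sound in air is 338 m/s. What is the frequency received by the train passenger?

15 km/h = 4.167 m/s; 173 km/h = 48.06 m/s.
The train passenger is ahead, so the ice-cream van is moving toward it while the train passenger is moving away from the ice-cream van.
Both move, so f' = f · (v − v_o)/(v − v_s).
f' = 677 × (338 − 48.06)/(338 − 4.167) = 677 × 289.94/333.83 ≈ 588 Hz.

588 Hz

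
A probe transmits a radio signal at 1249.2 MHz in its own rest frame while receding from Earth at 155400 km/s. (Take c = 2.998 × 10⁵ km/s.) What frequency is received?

703.6 MHz

β = v/c = 155400/299800 = 0.5183.
Relativistic Doppler for frequency: f' = f₀ · √((1 − β)/(1 + β)).
f' = 1249.2 × √(0.4817/1.5183) = 1249.2 × 0.56323 ≈ 703.6 MHz.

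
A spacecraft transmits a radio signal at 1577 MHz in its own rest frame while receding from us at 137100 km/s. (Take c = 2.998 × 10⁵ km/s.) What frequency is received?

962.4 MHz

β = v/c = 137100/299800 = 0.4573.
Relativistic Doppler for frequency: f' = f₀ · √((1 − β)/(1 + β)).
f' = 1577 × √(0.5427/1.4573) = 1577 × 0.61024 ≈ 962.4 MHz.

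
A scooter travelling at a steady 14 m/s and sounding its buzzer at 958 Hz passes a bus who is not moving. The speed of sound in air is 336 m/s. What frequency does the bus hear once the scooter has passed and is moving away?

920 Hz

Receding: f₂ = f · v/(v + v_s) = 958 × 336/350 ≈ 920 Hz.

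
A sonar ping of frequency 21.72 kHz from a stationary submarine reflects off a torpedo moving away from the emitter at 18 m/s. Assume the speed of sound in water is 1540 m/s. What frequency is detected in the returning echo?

The torpedo first receives the wave as a moving observer: f₁ = f₀ · (v − u)/v = 21.72 × (1540 − 18)/1540 ≈ 21.5 kHz.
The reflection then acts as a moving source: f₂ = f₁ · v/(v + u) ≈ 21.2 kHz.

21.2 kHz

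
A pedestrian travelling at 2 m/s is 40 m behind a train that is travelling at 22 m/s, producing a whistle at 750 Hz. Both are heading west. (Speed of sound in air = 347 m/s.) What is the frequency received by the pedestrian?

The pedestrian is behind, so the train is moving away from it while the pedestrian is moving toward the train.
Both move, so f' = f · (v + v_o)/(v + v_s).
f' = 750 × (347 + 2)/(347 + 22) = 750 × 349/369 ≈ 709 Hz.

709 Hz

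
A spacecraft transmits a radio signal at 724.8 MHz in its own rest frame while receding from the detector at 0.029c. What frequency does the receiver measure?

704.1 MHz

Relativistic Doppler for frequency: f' = f₀ · √((1 − β)/(1 + β)).
f' = 724.8 × √(0.9710/1.0290) = 724.8 × 0.97141 ≈ 704.1 MHz.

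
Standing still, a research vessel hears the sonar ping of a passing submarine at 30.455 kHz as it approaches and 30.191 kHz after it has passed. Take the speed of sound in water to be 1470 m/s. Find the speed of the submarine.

6.4 m/s

f₁/f₂ = (v + v_s)/(v − v_s), so v_s = v · (f₁ − f₂)/(f₁ + f₂).
v_s = 1470 × (30.455 − 30.191)/(30.455 + 30.191) = 1470 × 0.264/60.646 ≈ 6.4 m/s.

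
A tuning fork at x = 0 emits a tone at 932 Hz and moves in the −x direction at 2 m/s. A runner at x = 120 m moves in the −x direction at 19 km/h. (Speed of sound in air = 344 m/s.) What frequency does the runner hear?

19 km/h = 5.278 m/s.
The observer lies on the +x side, so the source is heading away from the observer and the observer is heading toward the source.
General Doppler shift: f' = f · (v + v_o)/(v + v_s).
f' = 932 × (344 + 5.278)/(344 + 2) = 932 × 349.28/346 ≈ 941 Hz.

941 Hz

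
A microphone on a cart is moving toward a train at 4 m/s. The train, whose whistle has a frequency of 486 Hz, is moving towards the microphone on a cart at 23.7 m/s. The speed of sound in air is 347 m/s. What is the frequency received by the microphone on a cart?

528 Hz

Both move, so f' = f · (v + v_o)/(v − v_s).
f' = 486 × (347 + 4)/(347 − 23.7) = 486 × 351/323.3 ≈ 528 Hz.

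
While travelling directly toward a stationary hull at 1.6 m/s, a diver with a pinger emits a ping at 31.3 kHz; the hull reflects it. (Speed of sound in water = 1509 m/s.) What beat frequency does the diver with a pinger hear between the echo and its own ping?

The hull receives the sound from a moving source: f₁ = f₀ · v/(v − v_e) = 31.3 × 1509/1507.4 ≈ 31.3332 kHz.
On the return leg the diver with a pinger is a moving observer: f₂ = f₁ · (v + v_e)/v = 31.3332 × 1510.6/1509 ≈ 31.3664 kHz.
Equivalently f₂ = f₀ · (v + v_e)/(v − v_e).
Beat against the emitted tone (with f₀ = 31300 Hz): |f₂ − f₀| = 2v_e·f₀/(v − v_e) = 2 × 1.6 × 31300/1507.4 ≈ 66 Hz.

66 Hz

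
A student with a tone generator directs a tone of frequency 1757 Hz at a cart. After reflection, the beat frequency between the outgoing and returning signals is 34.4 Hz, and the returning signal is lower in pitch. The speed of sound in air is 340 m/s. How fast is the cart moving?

3.4 m/s

Double Doppler shift off a moving reflector: f₂ = f₀ · (v + u)/(v − u) (u > 0 toward emitter).
Returning signal is lower, so f₂ = f₀ − Δf = 1757 − 34.4 = 1722.6 Hz.
Rearranging, u = v · (f₂ − f₀)/(f₂ + f₀) = 340 × -34.4/3479.6 ≈ -3.4 m/s.
So the cart is moving at 3.4 m/s away from the emitter.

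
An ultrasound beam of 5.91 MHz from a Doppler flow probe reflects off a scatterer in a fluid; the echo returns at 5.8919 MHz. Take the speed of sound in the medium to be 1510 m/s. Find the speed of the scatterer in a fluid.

2.32 m/s

Double Doppler shift off a moving reflector: f₂ = f₀ · (v + u)/(v − u) (u > 0 toward emitter).
Rearranging, u = v · (f₂ − f₀)/(f₂ + f₀) = 1510 × -0.0181/11.8019 ≈ -2.32 m/s.
So the scatterer in a fluid is moving at 2.32 m/s away from the emitter.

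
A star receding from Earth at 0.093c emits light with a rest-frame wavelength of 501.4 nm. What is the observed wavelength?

Relativistic Doppler for wavelength: λ' = λ₀ · √((1 + β)/(1 − β)).
λ' = 501.4 × √(1.0930/0.9070) = 501.4 × 1.09776 ≈ 550.4 nm.

550.4 nm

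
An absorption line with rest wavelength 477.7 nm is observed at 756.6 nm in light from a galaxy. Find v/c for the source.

0.430

λ'/λ₀ = 1.5838 > 1 (redshift), so the source is receding.
λ'/λ₀ = √((1 + β)/(1 − β)) for a receding source ⇒ β = (r² − 1)/(r² + 1) with r = λ'/λ₀.
β = (2.5085 − 1)/(2.5085 + 1) ≈ 0.430.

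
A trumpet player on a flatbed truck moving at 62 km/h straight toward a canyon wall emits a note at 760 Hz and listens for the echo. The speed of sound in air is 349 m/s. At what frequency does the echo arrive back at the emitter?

62 km/h = 17.22 m/s.
The canyon wall receives the sound from a moving source: f₁ = f₀ · v/(v − v_e) = 760 × 349/331.78 ≈ 799 Hz.
On the return leg the trumpet player on a flatbed truck is a moving observer: f₂ = f₁ · (v + v_e)/v = 799 × 366.22/349 ≈ 839 Hz.

839 Hz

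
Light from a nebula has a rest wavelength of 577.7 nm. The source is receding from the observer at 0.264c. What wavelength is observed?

757.1 nm

Relativistic Doppler for wavelength: λ' = λ₀ · √((1 + β)/(1 − β)).
λ' = 577.7 × √(1.2640/0.7360) = 577.7 × 1.31049 ≈ 757.1 nm.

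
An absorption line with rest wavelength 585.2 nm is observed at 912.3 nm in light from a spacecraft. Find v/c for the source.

0.417c

λ'/λ₀ = 1.5590 > 1 (redshift), so the source is receding.
λ'/λ₀ = √((1 + β)/(1 − β)) for a receding source ⇒ β = (r² − 1)/(r² + 1) with r = λ'/λ₀.
β = (2.4303 − 1)/(2.4303 + 1) ≈ 0.417.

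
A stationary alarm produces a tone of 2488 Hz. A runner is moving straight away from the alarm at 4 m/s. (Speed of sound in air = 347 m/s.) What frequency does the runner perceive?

2459 Hz

Moving observer, stationary source: f' = f · (v − v_o)/v.
f' = 2488 × (347 − 4)/347 = 2488 × 343/347 ≈ 2459 Hz.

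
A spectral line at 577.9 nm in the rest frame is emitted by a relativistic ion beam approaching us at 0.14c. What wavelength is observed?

501.9 nm

Relativistic Doppler for wavelength: λ' = λ₀ · √((1 − β)/(1 + β)).
λ' = 577.9 × √(0.8600/1.1400) = 577.9 × 0.86855 ≈ 501.9 nm.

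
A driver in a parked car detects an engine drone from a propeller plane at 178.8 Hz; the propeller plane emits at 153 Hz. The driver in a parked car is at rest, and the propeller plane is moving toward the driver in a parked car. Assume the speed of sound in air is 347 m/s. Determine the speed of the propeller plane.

50 m/s

f' = f · v/(v − v_s) ⇒ v_s = v · |1 − f/f'|.
v_s = 347 × |1 − 153/178.8| = 347 × 0.1443 ≈ 50 m/s.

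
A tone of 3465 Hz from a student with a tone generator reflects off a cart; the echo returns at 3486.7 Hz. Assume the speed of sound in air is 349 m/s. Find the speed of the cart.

1.09 m/s

Double Doppler shift off a moving reflector: f₂ = f₀ · (v + u)/(v − u) (u > 0 toward emitter).
Rearranging, u = v · (f₂ − f₀)/(f₂ + f₀) = 349 × 21.7/6951.7 ≈ 1.09 m/s.
So the cart is moving at 1.09 m/s toward the emitter.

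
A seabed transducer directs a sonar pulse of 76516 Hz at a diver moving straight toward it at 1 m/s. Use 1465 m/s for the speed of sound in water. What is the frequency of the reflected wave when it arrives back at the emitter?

The diver first receives the wave as a moving observer: f₁ = f₀ · (v + u)/v = 76516 × (1465 + 1)/1465 ≈ 76568 Hz.
The reflection then acts as a moving source: f₂ = f₁ · v/(v − u) ≈ 76621 Hz.
Equivalently f₂ = f₀ · (v + u)/(v − u).

76621 Hz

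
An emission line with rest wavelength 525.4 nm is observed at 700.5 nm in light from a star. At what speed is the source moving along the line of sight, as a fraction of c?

0.280

λ'/λ₀ = 1.3333 > 1 (redshift), so the source is receding.
λ'/λ₀ = √((1 + β)/(1 − β)) for a receding source ⇒ β = (r² − 1)/(r² + 1) with r = λ'/λ₀.
β = (1.7776 − 1)/(1.7776 + 1) ≈ 0.280.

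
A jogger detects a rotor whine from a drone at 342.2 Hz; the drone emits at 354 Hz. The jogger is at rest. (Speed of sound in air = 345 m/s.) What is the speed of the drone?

11.9 m/s

f' < f, so the drone is receding.
f' = f · v/(v + v_s) ⇒ v_s = v · |1 − f/f'|.
v_s = 345 × |1 − 354/342.2| = 345 × 0.03448 ≈ 11.9 m/s.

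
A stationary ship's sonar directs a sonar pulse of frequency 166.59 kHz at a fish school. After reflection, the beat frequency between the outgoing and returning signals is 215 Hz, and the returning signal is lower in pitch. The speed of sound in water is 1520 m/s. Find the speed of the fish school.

Double Doppler shift off a moving reflector: f₂ = f₀ · (v + u)/(v − u) (u > 0 toward emitter).
Returning signal is lower, so f₂ = f₀ − Δf = 166590 − 215 = 166375 Hz.
Rearranging, u = v · (f₂ − f₀)/(f₂ + f₀) = 1520 × -215/332965 ≈ -0.98 m/s.
So the fish school is moving at 0.98 m/s away from the emitter.

0.98 m/s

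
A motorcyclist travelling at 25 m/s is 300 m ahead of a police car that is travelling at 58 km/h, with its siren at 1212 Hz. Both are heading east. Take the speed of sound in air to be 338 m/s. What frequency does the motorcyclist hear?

1179 Hz

58 km/h = 16.11 m/s.
The motorcyclist is ahead, so the police car is moving toward it while the motorcyclist is moving away from the police car.
General Doppler shift: f' = f · (v − v_o)/(v − v_s).
f' = 1212 × (338 − 25)/(338 − 16.11) = 1212 × 313/321.89 ≈ 1179 Hz.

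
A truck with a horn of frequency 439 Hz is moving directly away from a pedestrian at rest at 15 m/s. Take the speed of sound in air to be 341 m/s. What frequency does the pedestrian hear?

421 Hz

Moving source, stationary observer: f' = f · v/(v + v_s) since the source is receding.
f' = 439 × 341/(341 + 15) = 439 × 341/356 ≈ 421 Hz.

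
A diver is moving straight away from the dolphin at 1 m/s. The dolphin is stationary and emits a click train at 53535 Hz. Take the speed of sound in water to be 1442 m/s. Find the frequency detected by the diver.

53498 Hz

Moving observer, stationary source: f' = f · (v − v_o)/v.
f' = 53535 × (1442 − 1)/1442 = 53535 × 1441/1442 ≈ 53498 Hz.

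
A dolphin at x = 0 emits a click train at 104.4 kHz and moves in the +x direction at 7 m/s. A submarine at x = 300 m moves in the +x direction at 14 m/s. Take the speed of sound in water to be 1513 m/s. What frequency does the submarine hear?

The observer lies on the +x side, so the source is heading toward the observer and the observer is heading away from the source.
Both move, so f' = f · (v − v_o)/(v − v_s).
f' = 104.4 × (1513 − 14)/(1513 − 7) = 104.4 × 1499/1506 ≈ 103.9 kHz.

103.9 kHz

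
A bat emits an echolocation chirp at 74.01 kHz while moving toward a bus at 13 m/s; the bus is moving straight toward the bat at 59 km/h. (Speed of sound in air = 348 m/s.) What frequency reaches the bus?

59 km/h = 16.39 m/s.
Both move, so f' = f · (v + v_o)/(v − v_s).
f' = 74.01 × (348 + 16.39)/(348 − 13) = 74.01 × 364.39/335 ≈ 80.5 kHz.

80.5 kHz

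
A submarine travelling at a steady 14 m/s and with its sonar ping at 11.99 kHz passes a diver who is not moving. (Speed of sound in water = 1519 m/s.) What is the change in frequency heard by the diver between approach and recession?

0.221 kHz

Approaching: f₁ = f · v/(v − v_s) = 11.99 × 1519/1505 ≈ 12.102 kHz.
Receding: f₂ = f · v/(v + v_s) = 11.99 × 1519/1533 ≈ 11.881 kHz.
Drop: f₁ − f₂ = 2f·v·v_s/(v² − v_s²) = 2 × 11.99 × 1519 × 14/(1519² − 14²) ≈ 0.221 kHz.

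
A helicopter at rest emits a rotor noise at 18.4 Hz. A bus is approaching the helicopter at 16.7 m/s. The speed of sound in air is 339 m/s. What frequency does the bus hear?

Moving observer, stationary source: f' = f · (v + v_o)/v.
f' = 18.4 × (339 + 16.7)/339 = 18.4 × 355.7/339 ≈ 19.3 Hz.

19.3 Hz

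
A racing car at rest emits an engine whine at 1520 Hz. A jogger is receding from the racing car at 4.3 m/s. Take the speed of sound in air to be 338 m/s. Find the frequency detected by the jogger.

1501 Hz

Only the observer moves, away from the source, so f' = f · (v − v_o)/v.
f' = 1520 × (338 − 4.3)/338 = 1520 × 333.7/338 ≈ 1501 Hz.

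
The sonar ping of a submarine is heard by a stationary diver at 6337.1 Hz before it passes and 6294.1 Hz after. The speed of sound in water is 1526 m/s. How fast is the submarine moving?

5.2 m/s

f₁/f₂ = (v + v_s)/(v − v_s), so v_s = v · (f₁ − f₂)/(f₁ + f₂).
v_s = 1526 × (6337.1 − 6294.1)/(6337.1 + 6294.1) = 1526 × 43.0/12631.2 ≈ 5.2 m/s.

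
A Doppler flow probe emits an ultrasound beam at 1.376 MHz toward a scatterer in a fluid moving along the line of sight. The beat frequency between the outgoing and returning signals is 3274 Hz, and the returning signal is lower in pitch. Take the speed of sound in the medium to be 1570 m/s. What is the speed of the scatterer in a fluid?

1.87 m/s

Double Doppler shift off a moving reflector: f₂ = f₀ · (v + u)/(v − u) (u > 0 toward emitter).
Returning signal is lower, so f₂ = f₀ − Δf = 1376000 − 3274 = 1372726 Hz.
Rearranging, u = v · (f₂ − f₀)/(f₂ + f₀) = 1570 × -3274/2748726 ≈ -1.87 m/s.
So the scatterer in a fluid is moving at 1.87 m/s away from the emitter.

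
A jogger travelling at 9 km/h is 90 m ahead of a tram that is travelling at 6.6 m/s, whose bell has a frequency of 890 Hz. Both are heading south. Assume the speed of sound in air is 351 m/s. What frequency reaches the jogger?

901 Hz

9 km/h = 2.5 m/s.
The jogger is ahead, so the tram is moving toward it while the jogger is moving away from the tram.
With source approaching and observer receding, f' = f · (v − v_o)/(v − v_s).
f' = 890 × (351 − 2.5)/(351 − 6.6) = 890 × 348.5/344.4 ≈ 901 Hz.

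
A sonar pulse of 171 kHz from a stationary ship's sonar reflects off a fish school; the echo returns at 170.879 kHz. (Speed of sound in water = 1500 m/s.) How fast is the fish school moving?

0.53 m/s

Double Doppler shift off a moving reflector: f₂ = f₀ · (v + u)/(v − u) (u > 0 toward emitter).
Rearranging, u = v · (f₂ − f₀)/(f₂ + f₀) = 1500 × -0.121/341.879 ≈ -0.53 m/s.
So the fish school is moving at 0.53 m/s away from the emitter.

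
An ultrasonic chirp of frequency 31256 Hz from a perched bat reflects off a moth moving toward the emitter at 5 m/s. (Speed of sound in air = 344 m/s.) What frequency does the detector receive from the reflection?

The moth first receives the wave as a moving observer: f₁ = f₀ · (v + u)/v = 31256 × (344 + 5)/344 ≈ 31710 Hz.
The reflection then acts as a moving source: f₂ = f₁ · v/(v − u) ≈ 32178 Hz.
Equivalently f₂ = f₀ · (v + u)/(v − u).

32178 Hz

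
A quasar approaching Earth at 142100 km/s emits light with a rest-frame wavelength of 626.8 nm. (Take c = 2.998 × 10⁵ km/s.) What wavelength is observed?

374.4 nm

β = v/c = 142100/299800 = 0.4740.
Relativistic Doppler for wavelength: λ' = λ₀ · √((1 − β)/(1 + β)).
λ' = 626.8 × √(0.5260/1.4740) = 626.8 × 0.59738 ≈ 374.4 nm.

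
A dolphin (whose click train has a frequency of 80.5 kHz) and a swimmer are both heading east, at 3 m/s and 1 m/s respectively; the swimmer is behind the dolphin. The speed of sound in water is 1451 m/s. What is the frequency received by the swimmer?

The swimmer is behind, so the dolphin is moving away from it while the swimmer is moving toward the dolphin.
Both move, so f' = f · (v + v_o)/(v + v_s).
f' = 80.5 × (1451 + 1)/(1451 + 3) = 80.5 × 1452/1454 ≈ 80.4 kHz.

80.4 kHz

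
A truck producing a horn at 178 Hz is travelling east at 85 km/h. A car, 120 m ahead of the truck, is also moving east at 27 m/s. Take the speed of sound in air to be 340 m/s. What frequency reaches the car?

176 Hz

85 km/h = 23.61 m/s.
The car is ahead, so the truck is moving toward it while the car is moving away from the truck.
General Doppler shift: f' = f · (v − v_o)/(v − v_s).
f' = 178 × (340 − 27)/(340 − 23.61) = 178 × 313/316.39 ≈ 176 Hz.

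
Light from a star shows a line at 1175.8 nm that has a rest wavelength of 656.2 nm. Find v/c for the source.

λ'/λ₀ = 1.7918 > 1 (redshift), so the source is receding.
λ'/λ₀ = √((1 + β)/(1 − β)) for a receding source ⇒ β = (r² − 1)/(r² + 1) with r = λ'/λ₀.
β = (3.2107 − 1)/(3.2107 + 1) ≈ 0.525.

0.525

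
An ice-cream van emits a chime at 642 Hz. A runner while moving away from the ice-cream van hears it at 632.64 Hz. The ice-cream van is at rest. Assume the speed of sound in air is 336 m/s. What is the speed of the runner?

4.9 m/s

f' = f · (v − v_o)/v ⇒ v_o = v · |f'/f − 1|.
v_o = 336 × |632.64/642 − 1| = 336 × 0.01458 ≈ 4.9 m/s.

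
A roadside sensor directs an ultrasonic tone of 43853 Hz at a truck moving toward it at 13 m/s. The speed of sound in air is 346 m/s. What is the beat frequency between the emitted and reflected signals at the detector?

The truck first receives the wave as a moving observer: f₁ = f₀ · (v + u)/v = 43853 × (346 + 13)/346 ≈ 45501 Hz.
On reflection it acts as a source moving toward the stationary detector: f₂ = f₁ · v/(v − u) = 45501 × 346/333 ≈ 47277 Hz.
Beat frequency: |f₂ − f₀| = 2u·f₀/(v − u) = 2 × 13 × 43853/333 ≈ 3424 Hz.

3424 Hz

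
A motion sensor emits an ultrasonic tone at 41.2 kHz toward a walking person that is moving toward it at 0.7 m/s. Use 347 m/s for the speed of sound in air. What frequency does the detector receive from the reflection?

41.4 kHz

The walking person first receives the wave as a moving observer: f₁ = f₀ · (v + u)/v = 41.2 × (347 + 0.7)/347 ≈ 41.3 kHz.
The reflection then acts as a moving source: f₂ = f₁ · v/(v − u) ≈ 41.4 kHz.
Equivalently f₂ = f₀ · (v + u)/(v − u).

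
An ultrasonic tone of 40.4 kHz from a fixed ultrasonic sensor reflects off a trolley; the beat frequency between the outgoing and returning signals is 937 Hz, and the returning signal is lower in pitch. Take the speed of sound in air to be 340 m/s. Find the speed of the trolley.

4.0 m/s

Double Doppler shift off a moving reflector: f₂ = f₀ · (v + u)/(v − u) (u > 0 toward emitter).
Returning signal is lower, so f₂ = f₀ − Δf = 40400 − 937 = 39463 Hz.
Rearranging, u = v · (f₂ − f₀)/(f₂ + f₀) = 340 × -937/79863 ≈ -4.0 m/s.
So the trolley is moving at 4.0 m/s away from the emitter.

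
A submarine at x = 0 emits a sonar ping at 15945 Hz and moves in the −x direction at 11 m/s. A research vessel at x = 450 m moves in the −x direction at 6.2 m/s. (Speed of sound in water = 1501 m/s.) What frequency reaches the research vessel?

15894 Hz

The observer lies on the +x side, so the source is heading away from the observer and the observer is heading toward the source.
With source receding and observer approaching, f' = f · (v + v_o)/(v + v_s).
f' = 15945 × (1501 + 6.2)/(1501 + 11) = 15945 × 1507.2/1512 ≈ 15894 Hz.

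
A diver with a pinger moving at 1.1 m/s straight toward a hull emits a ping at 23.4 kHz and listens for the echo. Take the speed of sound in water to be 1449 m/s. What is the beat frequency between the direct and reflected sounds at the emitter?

35.6 Hz

The hull receives the sound from a moving source: f₁ = f₀ · v/(v − v_e) = 23.4 × 1449/1447.9 ≈ 23.4178 kHz.
On the return leg the diver with a pinger is a moving observer: f₂ = f₁ · (v + v_e)/v = 23.4178 × 1450.1/1449 ≈ 23.4356 kHz.
Equivalently f₂ = f₀ · (v + v_e)/(v − v_e).
Beat against the emitted tone (with f₀ = 23400 Hz): |f₂ − f₀| = 2v_e·f₀/(v − v_e) = 2 × 1.1 × 23400/1447.9 ≈ 35.6 Hz.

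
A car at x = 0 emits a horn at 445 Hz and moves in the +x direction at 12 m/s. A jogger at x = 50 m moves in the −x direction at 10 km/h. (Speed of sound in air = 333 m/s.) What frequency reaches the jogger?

10 km/h = 2.778 m/s.
The observer lies on the +x side, so the source is heading toward the observer and the observer is heading toward the source.
General Doppler shift: f' = f · (v + v_o)/(v − v_s).
f' = 445 × (333 + 2.778)/(333 − 12) = 445 × 335.78/321 ≈ 465 Hz.

465 Hz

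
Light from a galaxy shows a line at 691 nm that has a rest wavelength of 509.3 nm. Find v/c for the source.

0.296c

λ'/λ₀ = 1.3568 > 1 (redshift), so the source is receding.
λ'/λ₀ = √((1 + β)/(1 − β)) for a receding source ⇒ β = (r² − 1)/(r² + 1) with r = λ'/λ₀.
β = (1.8408 − 1)/(1.8408 + 1) ≈ 0.296.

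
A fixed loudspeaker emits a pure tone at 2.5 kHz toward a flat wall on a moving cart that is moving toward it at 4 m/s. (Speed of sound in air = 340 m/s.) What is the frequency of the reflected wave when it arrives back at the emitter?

At the flat wall on a moving cart (a moving observer), f₁ = f₀ · (v + u)/v = 2.5 × 344/340 ≈ 2.53 kHz.
The reflection then acts as a moving source: f₂ = f₁ · v/(v − u) ≈ 2.56 kHz.
Equivalently f₂ = f₀ · (v + u)/(v − u).

2.56 kHz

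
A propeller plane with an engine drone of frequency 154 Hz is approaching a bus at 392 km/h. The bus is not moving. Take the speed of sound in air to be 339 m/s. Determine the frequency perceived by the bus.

227 Hz

392 km/h = 108.9 m/s.
Moving source, stationary observer: f' = f · v/(v − v_s) since the source is approaching.
f' = 154 × 339/(339 − 108.9) = 154 × 339/230.1 ≈ 227 Hz.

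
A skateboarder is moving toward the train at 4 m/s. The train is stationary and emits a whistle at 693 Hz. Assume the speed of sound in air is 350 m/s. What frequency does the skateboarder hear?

701 Hz

Moving observer, stationary source: f' = f · (v + v_o)/v.
f' = 693 × (350 + 4)/350 = 693 × 354/350 ≈ 701 Hz.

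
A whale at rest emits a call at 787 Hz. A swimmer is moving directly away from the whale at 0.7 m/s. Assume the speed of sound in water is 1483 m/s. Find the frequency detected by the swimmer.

787 Hz

Only the observer moves, away from the source, so f' = f · (v − v_o)/v.
f' = 787 × (1483 − 0.7)/1483 = 787 × 1482.3/1483 ≈ 787 Hz.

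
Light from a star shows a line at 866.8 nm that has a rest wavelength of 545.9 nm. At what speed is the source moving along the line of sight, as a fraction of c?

0.432c

λ'/λ₀ = 1.5878 > 1 (redshift), so the source is receding.
λ'/λ₀ = √((1 + β)/(1 − β)) for a receding source ⇒ β = (r² − 1)/(r² + 1) with r = λ'/λ₀.
β = (2.5212 − 1)/(2.5212 + 1) ≈ 0.432.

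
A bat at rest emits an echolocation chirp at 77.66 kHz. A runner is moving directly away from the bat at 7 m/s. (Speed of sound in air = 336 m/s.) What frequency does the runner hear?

76.0 kHz

Moving observer, stationary source: f' = f · (v − v_o)/v.
f' = 77.66 × (336 − 7)/336 = 77.66 × 329/336 ≈ 76.0 kHz.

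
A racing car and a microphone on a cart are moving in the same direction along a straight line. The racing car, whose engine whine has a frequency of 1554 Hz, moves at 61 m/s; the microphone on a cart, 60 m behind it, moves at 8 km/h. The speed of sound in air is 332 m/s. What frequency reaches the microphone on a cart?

1322 Hz

8 km/h = 2.222 m/s.
The microphone on a cart is behind, so the racing car is moving away from it while the microphone on a cart is moving toward the racing car.
Both move, so f' = f · (v + v_o)/(v + v_s).
f' = 1554 × (332 + 2.222)/(332 + 61) = 1554 × 334.22/393 ≈ 1322 Hz.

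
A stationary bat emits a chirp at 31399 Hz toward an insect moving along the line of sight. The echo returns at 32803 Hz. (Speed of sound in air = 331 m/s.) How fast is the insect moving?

7.2 m/s

Double Doppler shift off a moving reflector: f₂ = f₀ · (v + u)/(v − u) (u > 0 toward emitter).
Rearranging, u = v · (f₂ − f₀)/(f₂ + f₀) = 331 × 1404/64202 ≈ 7.2 m/s.
So the insect is moving at 7.2 m/s toward the emitter.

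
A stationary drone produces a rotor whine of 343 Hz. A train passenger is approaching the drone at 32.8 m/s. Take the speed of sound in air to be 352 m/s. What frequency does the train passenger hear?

375 Hz

Only the observer moves, toward the source, so f' = f · (v + v_o)/v.
f' = 343 × (352 + 32.8)/352 = 343 × 384.8/352 ≈ 375 Hz.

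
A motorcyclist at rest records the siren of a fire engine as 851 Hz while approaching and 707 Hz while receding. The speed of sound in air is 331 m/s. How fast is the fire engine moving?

f₁/f₂ = (v + v_s)/(v − v_s), so v_s = v · (f₁ − f₂)/(f₁ + f₂).
v_s = 331 × (851 − 707)/(851 + 707) = 331 × 144/1558 ≈ 31 m/s.

31 m/s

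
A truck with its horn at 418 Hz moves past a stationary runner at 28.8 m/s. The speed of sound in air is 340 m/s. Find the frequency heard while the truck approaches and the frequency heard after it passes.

457 Hz approaching; 385 Hz receding

Approaching: f₁ = f · v/(v − v_s) = 418 × 340/311.2 ≈ 457 Hz.
Receding: f₂ = f · v/(v + v_s) = 418 × 340/368.8 ≈ 385 Hz.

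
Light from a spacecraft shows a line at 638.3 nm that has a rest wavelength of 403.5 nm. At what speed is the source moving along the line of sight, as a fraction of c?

0.429c

λ'/λ₀ = 1.5819 > 1 (redshift), so the source is receding.
λ'/λ₀ = √((1 + β)/(1 − β)) for a receding source ⇒ β = (r² − 1)/(r² + 1) with r = λ'/λ₀.
β = (2.5024 − 1)/(2.5024 + 1) ≈ 0.429.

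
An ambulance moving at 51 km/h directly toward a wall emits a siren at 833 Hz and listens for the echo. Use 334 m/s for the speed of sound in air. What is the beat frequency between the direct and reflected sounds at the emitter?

74 Hz

51 km/h = 14.17 m/s.
The wall receives the sound from a moving source: f₁ = f₀ · v/(v − v_e) = 833 × 334/319.83 ≈ 869.9 Hz.
On the return leg the ambulance is a moving observer: f₂ = f₁ · (v + v_e)/v = 869.9 × 348.17/334 ≈ 906.8 Hz.
Equivalently f₂ = f₀ · (v + v_e)/(v − v_e).
Beat against the emitted tone: |f₂ − f₀| = 2v_e·f₀/(v − v_e) = 2 × 14.17 × 833/319.83 ≈ 74 Hz.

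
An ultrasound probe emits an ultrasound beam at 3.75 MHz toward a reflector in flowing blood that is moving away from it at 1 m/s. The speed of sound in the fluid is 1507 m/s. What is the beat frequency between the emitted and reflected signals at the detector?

The reflector in flowing blood first receives the wave as a moving observer: f₁ = f₀ · (v − u)/v = 3.75 × (1507 − 1)/1507 ≈ 3.74751 MHz.
The reflection then acts as a moving source: f₂ = f₁ · v/(v + u) ≈ 3.74503 MHz.
Equivalently f₂ = f₀ · (v − u)/(v + u).
Beat frequency (with f₀ = 3750000 Hz): |f₂ − f₀| = 2u·f₀/(v + u) = 2 × 1 × 3750000/1508 ≈ 4973 Hz.

4973 Hz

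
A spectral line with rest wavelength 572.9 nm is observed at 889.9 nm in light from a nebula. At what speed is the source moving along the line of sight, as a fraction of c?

λ'/λ₀ = 1.5533 > 1 (redshift), so the source is receding.
λ'/λ₀ = √((1 + β)/(1 − β)) for a receding source ⇒ β = (r² − 1)/(r² + 1) with r = λ'/λ₀.
β = (2.4128 − 1)/(2.4128 + 1) ≈ 0.414.

0.414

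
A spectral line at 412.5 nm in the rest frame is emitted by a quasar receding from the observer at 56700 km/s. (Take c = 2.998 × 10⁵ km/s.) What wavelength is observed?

499.5 nm

β = v/c = 56700/299800 = 0.1891.
Relativistic Doppler for wavelength: λ' = λ₀ · √((1 + β)/(1 − β)).
λ' = 412.5 × √(1.1891/0.8109) = 412.5 × 1.21098 ≈ 499.5 nm.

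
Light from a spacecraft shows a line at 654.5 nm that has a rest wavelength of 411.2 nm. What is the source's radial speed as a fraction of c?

λ'/λ₀ = 1.5917 > 1 (redshift), so the source is receding.
λ'/λ₀ = √((1 + β)/(1 − β)) for a receding source ⇒ β = (r² − 1)/(r² + 1) with r = λ'/λ₀.
β = (2.5335 − 1)/(2.5335 + 1) ≈ 0.434.

0.434c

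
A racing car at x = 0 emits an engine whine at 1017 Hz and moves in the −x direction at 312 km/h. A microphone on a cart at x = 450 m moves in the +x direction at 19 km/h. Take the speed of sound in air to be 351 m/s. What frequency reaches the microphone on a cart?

312 km/h = 86.67 m/s; 19 km/h = 5.278 m/s.
The observer lies on the +x side, so the source is heading away from the observer and the observer is heading away from the source.
With source receding and observer receding, f' = f · (v − v_o)/(v + v_s).
f' = 1017 × (351 − 5.278)/(351 + 86.67) = 1017 × 345.72/437.67 ≈ 803 Hz.

803 Hz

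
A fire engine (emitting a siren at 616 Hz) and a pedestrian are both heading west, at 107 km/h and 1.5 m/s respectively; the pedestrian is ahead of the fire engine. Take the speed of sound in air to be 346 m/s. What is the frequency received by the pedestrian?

671 Hz

107 km/h = 29.72 m/s.
The pedestrian is ahead, so the fire engine is moving toward it while the pedestrian is moving away from the fire engine.
Both move, so f' = f · (v − v_o)/(v − v_s).
f' = 616 × (346 − 1.5)/(346 − 29.72) = 616 × 344.5/316.28 ≈ 671 Hz.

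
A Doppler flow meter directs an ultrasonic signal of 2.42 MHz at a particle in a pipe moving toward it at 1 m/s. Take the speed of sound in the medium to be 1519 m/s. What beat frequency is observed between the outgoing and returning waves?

3188 Hz

The particle in a pipe first receives the wave as a moving observer: f₁ = f₀ · (v + u)/v = 2.42 × (1519 + 1)/1519 ≈ 2.42159 MHz.
On reflection it acts as a source moving toward the stationary detector: f₂ = f₁ · v/(v − u) = 2.42159 × 1519/1518 ≈ 2.42319 MHz.
Beat frequency (with f₀ = 2420000 Hz): |f₂ − f₀| = 2u·f₀/(v − u) = 2 × 1 × 2420000/1518 ≈ 3188 Hz.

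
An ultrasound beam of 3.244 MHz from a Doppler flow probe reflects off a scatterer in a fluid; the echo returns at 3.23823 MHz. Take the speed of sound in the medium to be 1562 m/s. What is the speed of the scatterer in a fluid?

Double Doppler shift off a moving reflector: f₂ = f₀ · (v + u)/(v − u) (u > 0 toward emitter).
Rearranging, u = v · (f₂ − f₀)/(f₂ + f₀) = 1562 × -0.00577/6.48223 ≈ -1.39 m/s.
So the scatterer in a fluid is moving at 1.39 m/s away from the emitter.

1.39 m/s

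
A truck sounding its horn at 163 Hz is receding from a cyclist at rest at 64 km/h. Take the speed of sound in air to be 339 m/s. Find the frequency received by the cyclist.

64 km/h = 17.78 m/s.
Only the source moves, away from the listener, so f' = f · v/(v + v_s).
f' = 163 × 339/(339 + 17.78) = 163 × 339/356.8 ≈ 155 Hz.

155 Hz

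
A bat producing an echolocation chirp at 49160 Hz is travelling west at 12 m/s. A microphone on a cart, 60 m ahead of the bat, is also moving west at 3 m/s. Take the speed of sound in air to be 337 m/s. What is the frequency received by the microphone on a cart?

The microphone on a cart is ahead, so the bat is moving toward it while the microphone on a cart is moving away from the bat.
General Doppler shift: f' = f · (v − v_o)/(v − v_s).
f' = 49160 × (337 − 3)/(337 − 12) = 49160 × 334/325 ≈ 50521 Hz.

50521 Hz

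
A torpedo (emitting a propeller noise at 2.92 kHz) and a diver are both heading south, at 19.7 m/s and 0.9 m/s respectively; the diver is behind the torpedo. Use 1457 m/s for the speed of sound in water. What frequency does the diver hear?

The diver is behind, so the torpedo is moving away from it while the diver is moving toward the torpedo.
With source receding and observer approaching, f' = f · (v + v_o)/(v + v_s).
f' = 2.92 × (1457 + 0.9)/(1457 + 19.7) = 2.92 × 1457.9/1476.7 ≈ 2.88 kHz.

2.88 kHz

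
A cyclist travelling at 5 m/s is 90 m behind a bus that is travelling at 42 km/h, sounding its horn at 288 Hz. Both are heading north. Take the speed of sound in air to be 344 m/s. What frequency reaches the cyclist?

283 Hz

42 km/h = 11.67 m/s.
The cyclist is behind, so the bus is moving away from it while the cyclist is moving toward the bus.
General Doppler shift: f' = f · (v + v_o)/(v + v_s).
f' = 288 × (344 + 5)/(344 + 11.67) = 288 × 349/355.67 ≈ 283 Hz.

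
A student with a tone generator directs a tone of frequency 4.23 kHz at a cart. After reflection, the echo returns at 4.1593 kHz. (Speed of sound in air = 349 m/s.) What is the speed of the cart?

2.94 m/s

Double Doppler shift off a moving reflector: f₂ = f₀ · (v + u)/(v − u) (u > 0 toward emitter).
Rearranging, u = v · (f₂ − f₀)/(f₂ + f₀) = 349 × -0.0707/8.3893 ≈ -2.94 m/s.
So the cart is moving at 2.94 m/s away from the emitter.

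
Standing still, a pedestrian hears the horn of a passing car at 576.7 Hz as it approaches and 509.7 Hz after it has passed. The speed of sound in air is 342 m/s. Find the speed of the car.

f₁/f₂ = (v + v_s)/(v − v_s), so v_s = v · (f₁ − f₂)/(f₁ + f₂).
v_s = 342 × (576.7 − 509.7)/(576.7 + 509.7) = 342 × 67.0/1086.4 ≈ 21.1 m/s.

21.1 m/s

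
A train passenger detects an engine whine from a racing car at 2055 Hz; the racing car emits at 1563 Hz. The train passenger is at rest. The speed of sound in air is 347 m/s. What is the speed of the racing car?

f' > f, so the racing car is approaching.
f' = f · v/(v − v_s) ⇒ v_s = v · |1 − f/f'|.
v_s = 347 × |1 − 1563/2055| = 347 × 0.2394 ≈ 83 m/s.

83 m/s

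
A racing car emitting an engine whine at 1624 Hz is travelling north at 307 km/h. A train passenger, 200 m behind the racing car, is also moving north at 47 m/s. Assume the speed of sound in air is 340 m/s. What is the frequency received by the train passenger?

1478 Hz

307 km/h = 85.28 m/s.
The train passenger is behind, so the racing car is moving away from it while the train passenger is moving toward the racing car.
General Doppler shift: f' = f · (v + v_o)/(v + v_s).
f' = 1624 × (340 + 47)/(340 + 85.28) = 1624 × 387/425.28 ≈ 1478 Hz.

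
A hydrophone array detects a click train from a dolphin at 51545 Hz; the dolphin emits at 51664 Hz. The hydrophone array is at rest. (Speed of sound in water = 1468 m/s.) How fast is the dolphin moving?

f' < f, so the dolphin is receding.
f' = f · v/(v + v_s) ⇒ v_s = v · |1 − f/f'|.
v_s = 1468 × |1 − 51664/51545| = 1468 × 0.002309 ≈ 3.4 m/s.

3.4 m/s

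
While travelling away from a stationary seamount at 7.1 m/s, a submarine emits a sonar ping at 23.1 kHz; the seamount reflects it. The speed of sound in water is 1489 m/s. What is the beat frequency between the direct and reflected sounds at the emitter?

The seamount receives the sound from a moving source: f₁ = f₀ · v/(v + v_e) = 23.1 × 1489/1496.1 ≈ 22.990 kHz.
On the return leg the submarine is a moving observer: f₂ = f₁ · (v − v_e)/v = 22.990 × 1481.9/1489 ≈ 22.881 kHz.
Beat against the emitted tone (with f₀ = 23100 Hz): |f₂ − f₀| = 2v_e·f₀/(v + v_e) = 2 × 7.1 × 23100/1496.1 ≈ 219 Hz.

219 Hz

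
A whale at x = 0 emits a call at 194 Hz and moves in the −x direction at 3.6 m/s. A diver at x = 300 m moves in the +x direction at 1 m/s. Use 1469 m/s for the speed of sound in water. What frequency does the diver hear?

193 Hz

The observer lies on the +x side, so the source is heading away from the observer and the observer is heading away from the source.
With source receding and observer receding, f' = f · (v − v_o)/(v + v_s).
f' = 194 × (1469 − 1)/(1469 + 3.6) = 194 × 1468/1472.6 ≈ 193 Hz.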